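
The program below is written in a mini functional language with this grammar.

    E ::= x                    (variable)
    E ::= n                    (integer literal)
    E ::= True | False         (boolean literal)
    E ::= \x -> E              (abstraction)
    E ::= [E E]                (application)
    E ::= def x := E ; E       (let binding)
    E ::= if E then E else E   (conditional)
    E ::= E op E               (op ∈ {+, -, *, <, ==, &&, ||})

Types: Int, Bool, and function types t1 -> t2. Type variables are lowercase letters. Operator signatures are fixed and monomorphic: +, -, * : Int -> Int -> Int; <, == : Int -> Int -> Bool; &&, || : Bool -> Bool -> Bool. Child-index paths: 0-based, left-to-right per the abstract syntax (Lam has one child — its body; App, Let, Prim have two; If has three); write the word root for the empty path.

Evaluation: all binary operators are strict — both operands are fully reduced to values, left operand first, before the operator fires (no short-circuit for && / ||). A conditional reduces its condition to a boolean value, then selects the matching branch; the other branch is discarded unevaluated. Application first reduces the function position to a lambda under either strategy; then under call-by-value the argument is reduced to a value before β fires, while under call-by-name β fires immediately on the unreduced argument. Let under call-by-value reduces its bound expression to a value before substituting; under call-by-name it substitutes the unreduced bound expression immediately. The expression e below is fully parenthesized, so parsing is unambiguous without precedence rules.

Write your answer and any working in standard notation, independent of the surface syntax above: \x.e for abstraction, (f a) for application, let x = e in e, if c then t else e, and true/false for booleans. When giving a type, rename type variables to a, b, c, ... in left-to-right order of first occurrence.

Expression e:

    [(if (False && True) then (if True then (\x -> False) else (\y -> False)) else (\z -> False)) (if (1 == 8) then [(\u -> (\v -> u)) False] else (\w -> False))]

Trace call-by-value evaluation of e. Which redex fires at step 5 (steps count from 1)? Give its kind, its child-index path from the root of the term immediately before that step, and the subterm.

Trace:
step 0: ((if (false && true) then (if true then (\x.false) else (\y.false)) else (\z.false)) (if (1 == 8) then ((\u.(\v.u)) false) else (\w.false)))
step 1: [delta@0.0] ((if false then (if true then (\x.false) else (\y.false)) else (\z.false)) (if (1 == 8) then ((\u.(\v.u)) false) else (\w.false)))
step 2: [if@0] ((\z.false) (if (1 == 8) then ((\u.(\v.u)) false) else (\w.false)))
step 3: [delta@1.0] ((\z.false) (if false then ((\u.(\v.u)) false) else (\w.false)))
step 4: [if@1] ((\z.false) (\w.false))
step 5: [beta@root] false

Answer: beta at root : ((\z.false) (\w.false))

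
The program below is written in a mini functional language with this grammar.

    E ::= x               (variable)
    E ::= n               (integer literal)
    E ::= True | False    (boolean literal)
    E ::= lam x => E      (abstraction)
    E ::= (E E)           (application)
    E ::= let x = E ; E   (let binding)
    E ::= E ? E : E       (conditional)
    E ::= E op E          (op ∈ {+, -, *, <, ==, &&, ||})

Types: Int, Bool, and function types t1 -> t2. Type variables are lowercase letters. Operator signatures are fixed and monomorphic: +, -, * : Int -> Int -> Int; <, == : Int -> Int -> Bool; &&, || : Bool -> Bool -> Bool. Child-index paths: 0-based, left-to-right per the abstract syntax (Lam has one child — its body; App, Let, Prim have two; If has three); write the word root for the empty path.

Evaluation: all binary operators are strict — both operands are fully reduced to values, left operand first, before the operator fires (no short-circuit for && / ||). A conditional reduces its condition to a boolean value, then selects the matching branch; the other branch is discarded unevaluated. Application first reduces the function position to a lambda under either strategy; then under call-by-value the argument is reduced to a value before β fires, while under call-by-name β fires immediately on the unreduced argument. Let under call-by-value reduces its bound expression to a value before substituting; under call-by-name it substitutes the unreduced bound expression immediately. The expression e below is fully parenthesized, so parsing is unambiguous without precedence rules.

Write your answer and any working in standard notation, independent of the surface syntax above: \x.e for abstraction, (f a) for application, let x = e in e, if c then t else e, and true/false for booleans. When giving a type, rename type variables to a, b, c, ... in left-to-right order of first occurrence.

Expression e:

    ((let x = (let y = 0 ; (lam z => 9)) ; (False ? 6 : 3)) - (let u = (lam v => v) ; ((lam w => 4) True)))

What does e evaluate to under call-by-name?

Answer: -1

Derivation:
step 0: ((let x = (let y = 0 in (\z.9)) in (if false then 6 else 3)) - (let u = (\v.v) in ((\w.4) true)))
step 1: [let@0] ((if false then 6 else 3) - (let u = (\v.v) in ((\w.4) true)))
step 2: [if@0] (3 - (let u = (\v.v) in ((\w.4) true)))
step 3: [let@1] (3 - ((\w.4) true))
step 4: [beta@1] (3 - 4)
step 5: [delta@root] -1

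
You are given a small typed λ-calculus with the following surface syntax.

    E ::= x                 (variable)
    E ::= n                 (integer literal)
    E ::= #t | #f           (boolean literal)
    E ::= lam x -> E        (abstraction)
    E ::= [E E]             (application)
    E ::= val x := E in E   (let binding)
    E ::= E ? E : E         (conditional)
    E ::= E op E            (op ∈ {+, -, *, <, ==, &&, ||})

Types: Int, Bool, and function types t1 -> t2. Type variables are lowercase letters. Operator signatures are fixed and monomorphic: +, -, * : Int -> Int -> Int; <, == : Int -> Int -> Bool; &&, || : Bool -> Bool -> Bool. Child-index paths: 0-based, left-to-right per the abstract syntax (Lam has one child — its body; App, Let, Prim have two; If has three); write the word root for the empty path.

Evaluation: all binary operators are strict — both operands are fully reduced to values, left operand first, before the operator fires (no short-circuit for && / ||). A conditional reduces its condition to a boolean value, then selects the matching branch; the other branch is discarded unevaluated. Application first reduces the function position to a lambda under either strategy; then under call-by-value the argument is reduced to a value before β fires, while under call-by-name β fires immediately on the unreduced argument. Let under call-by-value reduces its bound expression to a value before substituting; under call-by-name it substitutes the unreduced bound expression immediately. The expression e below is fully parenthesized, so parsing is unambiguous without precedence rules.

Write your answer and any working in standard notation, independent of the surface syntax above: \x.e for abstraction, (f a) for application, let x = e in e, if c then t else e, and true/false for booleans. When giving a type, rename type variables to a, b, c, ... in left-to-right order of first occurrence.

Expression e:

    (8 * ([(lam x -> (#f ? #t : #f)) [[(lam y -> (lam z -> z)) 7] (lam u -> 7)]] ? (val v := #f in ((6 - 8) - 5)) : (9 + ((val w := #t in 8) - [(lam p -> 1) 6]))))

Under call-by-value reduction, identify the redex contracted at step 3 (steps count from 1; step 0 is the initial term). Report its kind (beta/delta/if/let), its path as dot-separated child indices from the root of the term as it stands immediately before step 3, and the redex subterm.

Working:
step 0: (8 * (if ((\x.(if false then true else false)) (((\y.(\z.z)) 7) (\u.7))) then (let v = false in ((6 - 8) - 5)) else (9 + ((let w = true in 8) - ((\p.1) 6)))))
step 1: [beta@1.0.1.0] (8 * (if ((\x.(if false then true else false)) ((\z.z) (\u.7))) then (let v = false in ((6 - 8) - 5)) else (9 + ((let w = true in 8) - ((\p.1) 6)))))
step 2: [beta@1.0.1] (8 * (if ((\x.(if false then true else false)) (\u.7)) then (let v = false in ((6 - 8) - 5)) else (9 + ((let w = true in 8) - ((\p.1) 6)))))
step 3: [beta@1.0] (8 * (if (if false then true else false) then (let v = false in ((6 - 8) - 5)) else (9 + ((let w = true in 8) - ((\p.1) 6)))))

Answer: beta at 1.0 : ((\x.(if false then true else false)) (\u.7))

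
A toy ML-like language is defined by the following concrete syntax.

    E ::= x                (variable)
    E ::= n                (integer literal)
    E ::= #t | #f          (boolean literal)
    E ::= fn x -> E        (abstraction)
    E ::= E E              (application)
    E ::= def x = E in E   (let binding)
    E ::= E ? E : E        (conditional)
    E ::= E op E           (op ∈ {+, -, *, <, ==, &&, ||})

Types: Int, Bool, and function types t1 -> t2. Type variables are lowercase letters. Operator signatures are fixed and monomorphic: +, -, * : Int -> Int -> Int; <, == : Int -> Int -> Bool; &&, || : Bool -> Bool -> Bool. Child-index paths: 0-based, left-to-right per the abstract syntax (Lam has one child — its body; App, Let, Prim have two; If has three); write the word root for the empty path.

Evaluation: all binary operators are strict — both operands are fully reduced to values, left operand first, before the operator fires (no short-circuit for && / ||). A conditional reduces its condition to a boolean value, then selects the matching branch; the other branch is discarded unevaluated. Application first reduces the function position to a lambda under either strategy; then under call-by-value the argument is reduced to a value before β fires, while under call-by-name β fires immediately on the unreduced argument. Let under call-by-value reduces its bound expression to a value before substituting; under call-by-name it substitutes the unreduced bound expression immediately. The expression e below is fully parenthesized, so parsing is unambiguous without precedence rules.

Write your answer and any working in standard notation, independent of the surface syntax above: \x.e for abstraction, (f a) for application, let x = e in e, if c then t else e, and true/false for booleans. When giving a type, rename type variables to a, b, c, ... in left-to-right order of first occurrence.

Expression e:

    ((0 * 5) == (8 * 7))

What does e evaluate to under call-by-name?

Answer: false

Working:
step 0: ((0 * 5) == (8 * 7))
step 1: [delta@0] (0 == (8 * 7))
step 2: [delta@1] (0 == 56)
step 3: [delta@root] false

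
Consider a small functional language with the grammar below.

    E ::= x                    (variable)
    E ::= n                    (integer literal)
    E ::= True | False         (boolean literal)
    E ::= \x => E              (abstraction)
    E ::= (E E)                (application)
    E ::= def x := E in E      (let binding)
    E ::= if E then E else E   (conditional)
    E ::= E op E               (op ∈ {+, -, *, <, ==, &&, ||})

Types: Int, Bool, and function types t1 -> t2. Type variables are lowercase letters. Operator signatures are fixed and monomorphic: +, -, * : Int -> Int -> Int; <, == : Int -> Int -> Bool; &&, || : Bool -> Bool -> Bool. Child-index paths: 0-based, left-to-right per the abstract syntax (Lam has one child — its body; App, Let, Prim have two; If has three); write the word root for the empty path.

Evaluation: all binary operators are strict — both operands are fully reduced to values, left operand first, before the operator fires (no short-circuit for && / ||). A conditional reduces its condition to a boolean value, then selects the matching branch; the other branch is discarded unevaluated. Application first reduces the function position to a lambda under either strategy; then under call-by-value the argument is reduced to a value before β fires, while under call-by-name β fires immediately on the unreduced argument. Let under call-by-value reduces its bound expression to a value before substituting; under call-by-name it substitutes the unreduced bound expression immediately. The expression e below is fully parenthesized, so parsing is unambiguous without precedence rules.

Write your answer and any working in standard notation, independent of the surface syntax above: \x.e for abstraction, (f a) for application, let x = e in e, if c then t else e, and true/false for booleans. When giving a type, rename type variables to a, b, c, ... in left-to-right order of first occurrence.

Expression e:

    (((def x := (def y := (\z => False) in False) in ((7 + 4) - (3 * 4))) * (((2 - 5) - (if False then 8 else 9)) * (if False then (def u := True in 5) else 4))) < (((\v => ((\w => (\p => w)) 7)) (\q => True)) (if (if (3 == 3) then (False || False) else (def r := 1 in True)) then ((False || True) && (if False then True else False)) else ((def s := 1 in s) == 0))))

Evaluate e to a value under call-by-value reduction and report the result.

Derivation:
step 0: (((let x = (let y = (\z.false) in false) in ((7 + 4) - (3 * 4))) * (((2 - 5) - (if false then 8 else 9)) * (if false then (let u = true in 5) else 4))) < (((\v.((\w.(\p.w)) 7)) (\q.true)) (if (if (3 == 3) then (false || false) else (let r = 1 in true)) then ((false || true) && (if false then true else false)) else ((let s = 1 in s) == 0))))
step 1: [let@0.0.0] (((let x = false in ((7 + 4) - (3 * 4))) * (((2 - 5) - (if false then 8 else 9)) * (if false then (let u = true in 5) else 4))) < (((\v.((\w.(\p.w)) 7)) (\q.true)) (if (if (3 == 3) then (false || false) else (let r = 1 in true)) then ((false || true) && (if false then true else false)) else ((let s = 1 in s) == 0))))
step 2: [let@0.0] ((((7 + 4) - (3 * 4)) * (((2 - 5) - (if false then 8 else 9)) * (if false then (let u = true in 5) else 4))) < (((\v.((\w.(\p.w)) 7)) (\q.true)) (if (if (3 == 3) then (false || false) else (let r = 1 in true)) then ((false || true) && (if false then true else false)) else ((let s = 1 in s) == 0))))
step 3: [delta@0.0.0] (((11 - (3 * 4)) * (((2 - 5) - (if false then 8 else 9)) * (if false then (let u = true in 5) else 4))) < (((\v.((\w.(\p.w)) 7)) (\q.true)) (if (if (3 == 3) then (false || false) else (let r = 1 in true)) then ((false || true) && (if false then true else false)) else ((let s = 1 in s) == 0))))
step 4: [delta@0.0.1] (((11 - 12) * (((2 - 5) - (if false then 8 else 9)) * (if false then (let u = true in 5) else 4))) < (((\v.((\w.(\p.w)) 7)) (\q.true)) (if (if (3 == 3) then (false || false) else (let r = 1 in true)) then ((false || true) && (if false then true else false)) else ((let s = 1 in s) == 0))))
step 5: [delta@0.0] ((-1 * (((2 - 5) - (if false then 8 else 9)) * (if false then (let u = true in 5) else 4))) < (((\v.((\w.(\p.w)) 7)) (\q.true)) (if (if (3 == 3) then (false || false) else (let r = 1 in true)) then ((false || true) && (if false then true else false)) else ((let s = 1 in s) == 0))))
step 6: [delta@0.1.0.0] ((-1 * ((-3 - (if false then 8 else 9)) * (if false then (let u = true in 5) else 4))) < (((\v.((\w.(\p.w)) 7)) (\q.true)) (if (if (3 == 3) then (false || false) else (let r = 1 in true)) then ((false || true) && (if false then true else false)) else ((let s = 1 in s) == 0))))
step 7: [if@0.1.0.1] ((-1 * ((-3 - 9) * (if false then (let u = true in 5) else 4))) < (((\v.((\w.(\p.w)) 7)) (\q.true)) (if (if (3 == 3) then (false || false) else (let r = 1 in true)) then ((false || true) && (if false then true else false)) else ((let s = 1 in s) == 0))))
step 8: [delta@0.1.0] ((-1 * (-12 * (if false then (let u = true in 5) else 4))) < (((\v.((\w.(\p.w)) 7)) (\q.true)) (if (if (3 == 3) then (false || false) else (let r = 1 in true)) then ((false || true) && (if false then true else false)) else ((let s = 1 in s) == 0))))
step 9: [if@0.1.1] ((-1 * (-12 * 4)) < (((\v.((\w.(\p.w)) 7)) (\q.true)) (if (if (3 == 3) then (false || false) else (let r = 1 in true)) then ((false || true) && (if false then true else false)) else ((let s = 1 in s) == 0))))
step 10: [delta@0.1] ((-1 * -48) < (((\v.((\w.(\p.w)) 7)) (\q.true)) (if (if (3 == 3) then (false || false) else (let r = 1 in true)) then ((false || true) && (if false then true else false)) else ((let s = 1 in s) == 0))))
step 11: [delta@0] (48 < (((\v.((\w.(\p.w)) 7)) (\q.true)) (if (if (3 == 3) then (false || false) else (let r = 1 in true)) then ((false || true) && (if false then true else false)) else ((let s = 1 in s) == 0))))
step 12: [beta@1.0] (48 < (((\w.(\p.w)) 7) (if (if (3 == 3) then (false || false) else (let r = 1 in true)) then ((false || true) && (if false then true else false)) else ((let s = 1 in s) == 0))))
step 13: [beta@1.0] (48 < ((\p.7) (if (if (3 == 3) then (false || false) else (let r = 1 in true)) then ((false || true) && (if false then true else false)) else ((let s = 1 in s) == 0))))
step 14: [delta@1.1.0.0] (48 < ((\p.7) (if (if true then (false || false) else (let r = 1 in true)) then ((false || true) && (if false then true else false)) else ((let s = 1 in s) == 0))))
step 15: [if@1.1.0] (48 < ((\p.7) (if (false || false) then ((false || true) && (if false then true else false)) else ((let s = 1 in s) == 0))))
step 16: [delta@1.1.0] (48 < ((\p.7) (if false then ((false || true) && (if false then true else false)) else ((let s = 1 in s) == 0))))
step 17: [if@1.1] (48 < ((\p.7) ((let s = 1 in s) == 0)))
step 18: [let@1.1.0] (48 < ((\p.7) (1 == 0)))
step 19: [delta@1.1] (48 < ((\p.7) false))
step 20: [beta@1] (48 < 7)
step 21: [delta@root] false

Answer: false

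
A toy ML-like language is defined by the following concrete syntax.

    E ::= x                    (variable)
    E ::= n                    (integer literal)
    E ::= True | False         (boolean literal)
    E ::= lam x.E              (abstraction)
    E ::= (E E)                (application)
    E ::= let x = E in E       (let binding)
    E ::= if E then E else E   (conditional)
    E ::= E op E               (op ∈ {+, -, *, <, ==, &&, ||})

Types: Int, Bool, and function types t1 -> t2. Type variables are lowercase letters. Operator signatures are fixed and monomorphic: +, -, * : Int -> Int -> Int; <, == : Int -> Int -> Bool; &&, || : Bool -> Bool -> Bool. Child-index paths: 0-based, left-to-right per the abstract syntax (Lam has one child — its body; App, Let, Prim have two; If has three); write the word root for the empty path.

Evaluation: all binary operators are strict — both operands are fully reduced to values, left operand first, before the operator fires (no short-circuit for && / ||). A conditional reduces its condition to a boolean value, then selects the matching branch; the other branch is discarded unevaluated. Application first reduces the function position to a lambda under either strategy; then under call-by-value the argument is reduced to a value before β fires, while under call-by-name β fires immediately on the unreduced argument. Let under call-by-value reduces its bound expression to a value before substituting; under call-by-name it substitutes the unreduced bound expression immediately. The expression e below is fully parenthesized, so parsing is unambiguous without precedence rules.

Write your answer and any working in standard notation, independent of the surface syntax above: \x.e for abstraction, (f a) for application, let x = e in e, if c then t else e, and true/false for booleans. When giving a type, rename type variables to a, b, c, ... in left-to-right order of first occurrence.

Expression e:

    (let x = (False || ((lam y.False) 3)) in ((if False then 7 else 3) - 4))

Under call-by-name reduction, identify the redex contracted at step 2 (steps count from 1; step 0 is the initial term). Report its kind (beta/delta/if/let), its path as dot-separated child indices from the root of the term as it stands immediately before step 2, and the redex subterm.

Working:
step 0: (let x = (false || ((\y.false) 3)) in ((if false then 7 else 3) - 4))
step 1: [let@root] ((if false then 7 else 3) - 4)
step 2: [if@0] (3 - 4)

Answer: if at 0 : (if false then 7 else 3)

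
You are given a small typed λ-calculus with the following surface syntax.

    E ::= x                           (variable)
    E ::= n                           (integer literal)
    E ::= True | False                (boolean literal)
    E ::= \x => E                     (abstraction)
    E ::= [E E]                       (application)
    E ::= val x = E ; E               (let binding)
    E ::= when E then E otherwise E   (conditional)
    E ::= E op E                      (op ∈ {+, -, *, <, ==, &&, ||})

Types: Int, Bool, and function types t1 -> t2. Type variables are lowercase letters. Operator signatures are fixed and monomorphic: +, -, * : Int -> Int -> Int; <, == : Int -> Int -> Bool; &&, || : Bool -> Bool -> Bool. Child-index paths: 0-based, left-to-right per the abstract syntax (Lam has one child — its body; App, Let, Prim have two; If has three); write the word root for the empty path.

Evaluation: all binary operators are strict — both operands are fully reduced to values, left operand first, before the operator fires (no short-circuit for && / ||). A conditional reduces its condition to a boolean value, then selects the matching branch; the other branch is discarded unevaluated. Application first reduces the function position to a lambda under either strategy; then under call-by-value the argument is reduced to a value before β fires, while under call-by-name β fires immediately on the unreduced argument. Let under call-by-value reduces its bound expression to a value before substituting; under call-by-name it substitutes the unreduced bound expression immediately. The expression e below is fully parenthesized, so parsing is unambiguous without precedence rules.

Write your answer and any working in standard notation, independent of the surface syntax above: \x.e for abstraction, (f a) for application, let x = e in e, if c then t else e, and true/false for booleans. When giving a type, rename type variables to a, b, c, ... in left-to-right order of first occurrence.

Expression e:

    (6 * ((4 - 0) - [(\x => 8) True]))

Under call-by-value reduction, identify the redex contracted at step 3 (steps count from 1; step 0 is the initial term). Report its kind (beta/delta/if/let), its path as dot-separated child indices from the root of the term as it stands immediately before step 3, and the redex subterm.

Answer: delta at 1 : (4 - 8)

Working:
step 0: (6 * ((4 - 0) - ((\x.8) true)))
step 1: [delta@1.0] (6 * (4 - ((\x.8) true)))
step 2: [beta@1.1] (6 * (4 - 8))
step 3: [delta@1] (6 * -4)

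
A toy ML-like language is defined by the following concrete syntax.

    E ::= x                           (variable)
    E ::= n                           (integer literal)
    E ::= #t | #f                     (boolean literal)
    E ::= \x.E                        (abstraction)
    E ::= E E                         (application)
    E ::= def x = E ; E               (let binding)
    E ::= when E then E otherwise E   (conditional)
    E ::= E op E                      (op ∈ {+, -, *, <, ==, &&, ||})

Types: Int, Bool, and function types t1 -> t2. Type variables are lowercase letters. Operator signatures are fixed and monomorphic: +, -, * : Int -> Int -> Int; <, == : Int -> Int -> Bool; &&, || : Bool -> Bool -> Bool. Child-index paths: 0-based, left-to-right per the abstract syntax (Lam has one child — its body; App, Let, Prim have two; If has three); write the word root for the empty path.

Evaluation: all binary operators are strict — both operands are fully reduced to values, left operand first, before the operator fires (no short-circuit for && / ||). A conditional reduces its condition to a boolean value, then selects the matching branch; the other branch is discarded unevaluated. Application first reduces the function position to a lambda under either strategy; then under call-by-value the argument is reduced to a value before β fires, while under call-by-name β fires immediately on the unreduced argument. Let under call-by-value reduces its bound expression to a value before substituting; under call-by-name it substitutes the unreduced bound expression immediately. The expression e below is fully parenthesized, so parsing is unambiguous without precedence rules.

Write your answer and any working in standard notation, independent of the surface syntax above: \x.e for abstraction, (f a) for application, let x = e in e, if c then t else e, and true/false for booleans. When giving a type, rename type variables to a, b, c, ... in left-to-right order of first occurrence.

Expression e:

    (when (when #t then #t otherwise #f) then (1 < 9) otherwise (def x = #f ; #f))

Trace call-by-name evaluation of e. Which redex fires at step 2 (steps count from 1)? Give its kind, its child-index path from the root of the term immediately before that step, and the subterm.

Working:
step 0: (if (if true then true else false) then (1 < 9) else (let x = false in false))
step 1: [if@0] (if true then (1 < 9) else (let x = false in false))
step 2: [if@root] (1 < 9)

Answer: if at root : (if true then (1 < 9) else (let x = false in false))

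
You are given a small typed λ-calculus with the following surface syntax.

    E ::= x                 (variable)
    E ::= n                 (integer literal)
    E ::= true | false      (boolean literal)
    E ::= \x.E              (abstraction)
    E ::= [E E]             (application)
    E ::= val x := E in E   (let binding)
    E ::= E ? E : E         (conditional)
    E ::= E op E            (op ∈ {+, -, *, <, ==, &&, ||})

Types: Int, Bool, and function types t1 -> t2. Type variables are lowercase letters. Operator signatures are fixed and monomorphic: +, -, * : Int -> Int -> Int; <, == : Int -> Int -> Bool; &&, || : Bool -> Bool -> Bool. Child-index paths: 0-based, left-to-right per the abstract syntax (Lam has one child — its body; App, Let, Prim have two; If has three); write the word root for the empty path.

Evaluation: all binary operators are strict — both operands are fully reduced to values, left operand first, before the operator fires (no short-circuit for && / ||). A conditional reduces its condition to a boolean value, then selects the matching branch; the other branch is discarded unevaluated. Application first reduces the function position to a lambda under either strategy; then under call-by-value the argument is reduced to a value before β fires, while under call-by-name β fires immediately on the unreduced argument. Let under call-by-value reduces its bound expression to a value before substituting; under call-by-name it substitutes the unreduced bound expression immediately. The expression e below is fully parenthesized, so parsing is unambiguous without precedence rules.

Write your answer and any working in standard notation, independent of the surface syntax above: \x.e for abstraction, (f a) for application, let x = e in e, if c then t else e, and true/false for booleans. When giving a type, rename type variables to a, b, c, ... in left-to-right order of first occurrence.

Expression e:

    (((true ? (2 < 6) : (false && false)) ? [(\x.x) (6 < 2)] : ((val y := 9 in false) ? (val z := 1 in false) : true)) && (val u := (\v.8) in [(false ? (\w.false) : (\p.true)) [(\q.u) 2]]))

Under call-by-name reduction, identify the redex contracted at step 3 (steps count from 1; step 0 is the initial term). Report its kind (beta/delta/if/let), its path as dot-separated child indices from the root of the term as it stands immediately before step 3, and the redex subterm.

Answer: if at 0 : (if true then ((\x.x) (6 < 2)) else (if (let y = 9 in false) then (let z = 1 in false) else true))

Working:
step 0: ((if (if true then (2 < 6) else (false && false)) then ((\x.x) (6 < 2)) else (if (let y = 9 in false) then (let z = 1 in false) else true)) && (let u = (\v.8) in ((if false then (\w.false) else (\p.true)) ((\q.u) 2))))
step 1: [if@0.0] ((if (2 < 6) then ((\x.x) (6 < 2)) else (if (let y = 9 in false) then (let z = 1 in false) else true)) && (let u = (\v.8) in ((if false then (\w.false) else (\p.true)) ((\q.u) 2))))
step 2: [delta@0.0] ((if true then ((\x.x) (6 < 2)) else (if (let y = 9 in false) then (let z = 1 in false) else true)) && (let u = (\v.8) in ((if false then (\w.false) else (\p.true)) ((\q.u) 2))))
step 3: [if@0] (((\x.x) (6 < 2)) && (let u = (\v.8) in ((if false then (\w.false) else (\p.true)) ((\q.u) 2))))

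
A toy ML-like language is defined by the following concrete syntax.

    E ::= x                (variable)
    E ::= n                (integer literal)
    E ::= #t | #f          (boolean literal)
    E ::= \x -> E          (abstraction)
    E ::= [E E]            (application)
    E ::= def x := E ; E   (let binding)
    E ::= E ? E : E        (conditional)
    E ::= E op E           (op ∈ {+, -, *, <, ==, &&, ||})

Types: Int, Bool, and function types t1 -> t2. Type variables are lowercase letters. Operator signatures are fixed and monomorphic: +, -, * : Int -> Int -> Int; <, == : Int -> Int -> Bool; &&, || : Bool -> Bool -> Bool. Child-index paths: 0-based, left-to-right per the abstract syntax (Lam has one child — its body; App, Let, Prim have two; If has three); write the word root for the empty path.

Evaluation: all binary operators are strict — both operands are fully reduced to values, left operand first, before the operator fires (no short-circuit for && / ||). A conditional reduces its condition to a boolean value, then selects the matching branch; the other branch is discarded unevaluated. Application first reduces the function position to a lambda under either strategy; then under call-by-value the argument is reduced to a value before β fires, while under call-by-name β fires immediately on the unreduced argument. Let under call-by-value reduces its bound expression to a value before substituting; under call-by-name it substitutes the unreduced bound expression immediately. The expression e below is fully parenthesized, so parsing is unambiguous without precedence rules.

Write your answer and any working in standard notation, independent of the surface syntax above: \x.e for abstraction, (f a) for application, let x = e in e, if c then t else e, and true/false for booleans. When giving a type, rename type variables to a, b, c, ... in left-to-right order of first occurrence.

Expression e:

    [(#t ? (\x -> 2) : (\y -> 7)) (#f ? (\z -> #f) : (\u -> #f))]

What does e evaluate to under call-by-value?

Answer: 2

Derivation:
step 0: ((if true then (\x.2) else (\y.7)) (if false then (\z.false) else (\u.false)))
step 1: [if@0] ((\x.2) (if false then (\z.false) else (\u.false)))
step 2: [if@1] ((\x.2) (\u.false))
step 3: [beta@root] 2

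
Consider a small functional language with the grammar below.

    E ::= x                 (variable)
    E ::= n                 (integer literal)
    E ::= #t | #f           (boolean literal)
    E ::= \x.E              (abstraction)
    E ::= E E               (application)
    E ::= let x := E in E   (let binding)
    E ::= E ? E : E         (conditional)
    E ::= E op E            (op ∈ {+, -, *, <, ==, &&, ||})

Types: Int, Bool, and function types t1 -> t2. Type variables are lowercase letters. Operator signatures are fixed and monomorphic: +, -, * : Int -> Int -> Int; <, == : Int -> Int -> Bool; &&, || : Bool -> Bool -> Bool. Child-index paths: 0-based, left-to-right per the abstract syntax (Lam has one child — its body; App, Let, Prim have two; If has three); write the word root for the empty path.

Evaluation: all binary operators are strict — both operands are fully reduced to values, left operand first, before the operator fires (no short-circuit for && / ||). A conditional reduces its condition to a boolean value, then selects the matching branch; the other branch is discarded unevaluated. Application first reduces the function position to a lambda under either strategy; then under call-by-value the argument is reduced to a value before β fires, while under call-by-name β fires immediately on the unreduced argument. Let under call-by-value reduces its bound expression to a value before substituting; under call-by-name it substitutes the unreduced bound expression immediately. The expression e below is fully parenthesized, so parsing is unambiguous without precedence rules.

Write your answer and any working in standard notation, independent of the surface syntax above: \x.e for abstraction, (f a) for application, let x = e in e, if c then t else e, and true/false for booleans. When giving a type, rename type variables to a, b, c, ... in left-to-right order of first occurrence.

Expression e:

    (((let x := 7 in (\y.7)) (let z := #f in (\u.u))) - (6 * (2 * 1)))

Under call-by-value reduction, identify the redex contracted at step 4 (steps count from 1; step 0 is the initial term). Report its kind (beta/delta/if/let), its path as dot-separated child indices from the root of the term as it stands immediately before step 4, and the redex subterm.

Working:
step 0: (((let x = 7 in (\y.7)) (let z = false in (\u.u))) - (6 * (2 * 1)))
step 1: [let@0.0] (((\y.7) (let z = false in (\u.u))) - (6 * (2 * 1)))
step 2: [let@0.1] (((\y.7) (\u.u)) - (6 * (2 * 1)))
step 3: [beta@0] (7 - (6 * (2 * 1)))
step 4: [delta@1.1] (7 - (6 * 2))

Answer: delta at 1.1 : (2 * 1)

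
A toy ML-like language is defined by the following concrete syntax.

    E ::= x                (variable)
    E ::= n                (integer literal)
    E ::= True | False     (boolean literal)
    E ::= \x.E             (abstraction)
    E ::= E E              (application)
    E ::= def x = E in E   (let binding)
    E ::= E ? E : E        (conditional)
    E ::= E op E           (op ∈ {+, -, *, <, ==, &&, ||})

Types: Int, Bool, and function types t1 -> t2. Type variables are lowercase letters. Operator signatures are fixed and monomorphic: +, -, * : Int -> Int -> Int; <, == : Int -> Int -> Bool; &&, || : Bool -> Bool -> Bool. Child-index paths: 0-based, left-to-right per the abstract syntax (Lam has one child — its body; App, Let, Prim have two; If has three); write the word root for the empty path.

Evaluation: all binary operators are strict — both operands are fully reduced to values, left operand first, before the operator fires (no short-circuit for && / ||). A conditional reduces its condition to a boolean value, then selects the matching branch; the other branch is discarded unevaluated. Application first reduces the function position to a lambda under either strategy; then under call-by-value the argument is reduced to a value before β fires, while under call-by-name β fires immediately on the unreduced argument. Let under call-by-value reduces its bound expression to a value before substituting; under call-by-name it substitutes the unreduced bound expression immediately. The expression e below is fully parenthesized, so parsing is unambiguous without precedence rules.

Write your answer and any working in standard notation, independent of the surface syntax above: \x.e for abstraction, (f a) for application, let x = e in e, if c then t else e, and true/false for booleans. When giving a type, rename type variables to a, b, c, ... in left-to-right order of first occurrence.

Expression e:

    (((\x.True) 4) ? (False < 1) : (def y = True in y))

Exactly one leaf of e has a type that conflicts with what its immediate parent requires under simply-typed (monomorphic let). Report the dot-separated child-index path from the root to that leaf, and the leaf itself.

Answer: 1.0 : false

Working:
\x._ : a -> Bool
  unify a -> Bool ~ Int -> b
  unify a ~ Int
  unify Bool ~ b
_ _ : Bool
  unify Bool ~ Bool
  unify Bool ~ Int
  FAIL: mismatch Bool ~ Int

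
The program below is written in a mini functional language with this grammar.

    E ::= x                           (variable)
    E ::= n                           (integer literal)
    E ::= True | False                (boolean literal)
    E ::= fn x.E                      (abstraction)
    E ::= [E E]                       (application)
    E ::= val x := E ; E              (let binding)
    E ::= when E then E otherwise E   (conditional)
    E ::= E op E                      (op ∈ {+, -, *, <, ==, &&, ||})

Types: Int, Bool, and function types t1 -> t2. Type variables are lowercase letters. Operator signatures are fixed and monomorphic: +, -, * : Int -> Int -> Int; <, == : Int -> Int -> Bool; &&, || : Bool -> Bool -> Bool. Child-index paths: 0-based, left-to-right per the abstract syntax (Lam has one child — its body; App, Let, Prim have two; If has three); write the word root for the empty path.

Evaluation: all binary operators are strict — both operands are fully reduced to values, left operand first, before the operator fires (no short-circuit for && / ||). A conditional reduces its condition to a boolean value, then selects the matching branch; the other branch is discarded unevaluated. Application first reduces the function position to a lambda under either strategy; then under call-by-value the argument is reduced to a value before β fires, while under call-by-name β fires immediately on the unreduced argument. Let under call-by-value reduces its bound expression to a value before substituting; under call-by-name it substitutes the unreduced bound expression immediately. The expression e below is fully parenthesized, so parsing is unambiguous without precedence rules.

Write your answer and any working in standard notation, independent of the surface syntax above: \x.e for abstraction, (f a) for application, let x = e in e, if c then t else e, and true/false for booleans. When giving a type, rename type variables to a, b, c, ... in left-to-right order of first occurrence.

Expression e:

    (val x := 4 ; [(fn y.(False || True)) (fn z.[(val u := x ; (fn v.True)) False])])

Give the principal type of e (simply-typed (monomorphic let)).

Answer: Bool

Working:
let x : Int
  unify Bool ~ Bool
  unify Bool ~ Bool
\y._ : a -> Bool
x : Int
let u : Int
\v._ : c -> Bool
  unify c -> Bool ~ Bool -> d
  unify c ~ Bool
  unify Bool ~ d
_ _ : Bool
\z._ : b -> Bool
  unify a -> Bool ~ (b -> Bool) -> e
  unify a ~ b -> Bool
  unify Bool ~ e
_ _ : Bool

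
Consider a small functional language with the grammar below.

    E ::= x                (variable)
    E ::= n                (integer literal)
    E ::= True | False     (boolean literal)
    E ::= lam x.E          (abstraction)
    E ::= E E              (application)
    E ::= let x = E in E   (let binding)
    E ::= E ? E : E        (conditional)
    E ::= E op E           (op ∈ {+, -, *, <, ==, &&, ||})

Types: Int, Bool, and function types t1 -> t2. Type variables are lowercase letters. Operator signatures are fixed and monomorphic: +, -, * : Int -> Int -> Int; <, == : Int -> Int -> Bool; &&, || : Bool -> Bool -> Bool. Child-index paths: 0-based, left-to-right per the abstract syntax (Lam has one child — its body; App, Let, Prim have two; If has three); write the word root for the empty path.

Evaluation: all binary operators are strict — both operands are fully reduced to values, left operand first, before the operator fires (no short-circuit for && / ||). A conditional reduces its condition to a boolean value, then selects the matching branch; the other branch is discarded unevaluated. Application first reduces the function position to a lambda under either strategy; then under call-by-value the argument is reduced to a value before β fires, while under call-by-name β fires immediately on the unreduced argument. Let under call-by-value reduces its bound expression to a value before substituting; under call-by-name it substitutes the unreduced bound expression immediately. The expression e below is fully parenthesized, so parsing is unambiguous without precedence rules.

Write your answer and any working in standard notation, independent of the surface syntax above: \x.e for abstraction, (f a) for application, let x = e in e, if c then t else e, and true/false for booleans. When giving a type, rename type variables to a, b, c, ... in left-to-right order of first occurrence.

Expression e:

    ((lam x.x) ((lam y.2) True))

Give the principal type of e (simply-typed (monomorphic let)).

Answer: Int

Trace:
x : a
\x._ : a -> a
\y._ : b -> Int
  unify b -> Int ~ Bool -> c
  unify b ~ Bool
  unify Int ~ c
_ _ : Int
  unify a -> a ~ Int -> d
  unify a ~ Int
  unify Int ~ d
_ _ : Int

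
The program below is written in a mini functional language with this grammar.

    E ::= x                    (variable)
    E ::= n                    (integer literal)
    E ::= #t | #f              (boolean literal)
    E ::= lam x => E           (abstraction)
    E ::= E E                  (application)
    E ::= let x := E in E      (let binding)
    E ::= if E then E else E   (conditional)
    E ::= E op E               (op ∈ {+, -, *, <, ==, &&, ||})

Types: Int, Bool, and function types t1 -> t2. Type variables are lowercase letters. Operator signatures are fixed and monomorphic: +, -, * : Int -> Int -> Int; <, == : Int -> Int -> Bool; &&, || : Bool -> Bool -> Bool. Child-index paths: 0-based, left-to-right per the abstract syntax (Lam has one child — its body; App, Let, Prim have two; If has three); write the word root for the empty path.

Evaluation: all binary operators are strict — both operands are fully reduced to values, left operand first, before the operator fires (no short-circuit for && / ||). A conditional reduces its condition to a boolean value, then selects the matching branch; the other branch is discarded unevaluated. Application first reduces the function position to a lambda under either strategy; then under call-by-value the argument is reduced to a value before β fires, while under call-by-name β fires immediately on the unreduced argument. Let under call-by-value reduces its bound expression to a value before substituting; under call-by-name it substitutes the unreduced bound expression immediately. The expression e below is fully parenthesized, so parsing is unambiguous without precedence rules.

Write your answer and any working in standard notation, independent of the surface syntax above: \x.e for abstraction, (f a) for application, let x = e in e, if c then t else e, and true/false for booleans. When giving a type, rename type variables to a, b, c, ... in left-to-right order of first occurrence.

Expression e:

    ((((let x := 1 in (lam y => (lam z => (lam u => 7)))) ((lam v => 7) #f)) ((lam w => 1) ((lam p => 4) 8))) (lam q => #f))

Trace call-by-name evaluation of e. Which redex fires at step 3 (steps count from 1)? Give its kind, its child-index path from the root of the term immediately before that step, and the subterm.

Answer: beta at 0 : ((\z.(\u.7)) ((\w.1) ((\p.4) 8)))

Trace:
step 0: ((((let x = 1 in (\y.(\z.(\u.7)))) ((\v.7) false)) ((\w.1) ((\p.4) 8))) (\q.false))
step 1: [let@0.0.0] ((((\y.(\z.(\u.7))) ((\v.7) false)) ((\w.1) ((\p.4) 8))) (\q.false))
step 2: [beta@0.0] (((\z.(\u.7)) ((\w.1) ((\p.4) 8))) (\q.false))
step 3: [beta@0] ((\u.7) (\q.false))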